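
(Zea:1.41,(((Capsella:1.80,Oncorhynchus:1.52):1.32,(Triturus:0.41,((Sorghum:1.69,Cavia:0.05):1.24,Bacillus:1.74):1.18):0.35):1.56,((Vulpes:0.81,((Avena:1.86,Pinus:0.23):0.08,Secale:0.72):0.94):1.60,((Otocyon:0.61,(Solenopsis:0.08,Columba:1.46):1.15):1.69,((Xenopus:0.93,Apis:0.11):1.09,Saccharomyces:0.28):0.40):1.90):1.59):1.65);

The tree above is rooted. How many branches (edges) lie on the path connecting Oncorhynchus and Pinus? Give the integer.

8

The MRCA of Oncorhynchus and Pinus is the node subtending (((Capsella,Oncorhynchus),(Triturus,((Sorghum,Cavia),Bacillus))),((Vulpes,((Avena,Pinus),Secale)),((Otocyon,(Solenopsis,Columba)),((Xenopus,Apis),Saccharomyces)))).
From Oncorhynchus up to that node: 3 branches. From Pinus up to the same node: 5 branches. Total: 3 + 5 = 8.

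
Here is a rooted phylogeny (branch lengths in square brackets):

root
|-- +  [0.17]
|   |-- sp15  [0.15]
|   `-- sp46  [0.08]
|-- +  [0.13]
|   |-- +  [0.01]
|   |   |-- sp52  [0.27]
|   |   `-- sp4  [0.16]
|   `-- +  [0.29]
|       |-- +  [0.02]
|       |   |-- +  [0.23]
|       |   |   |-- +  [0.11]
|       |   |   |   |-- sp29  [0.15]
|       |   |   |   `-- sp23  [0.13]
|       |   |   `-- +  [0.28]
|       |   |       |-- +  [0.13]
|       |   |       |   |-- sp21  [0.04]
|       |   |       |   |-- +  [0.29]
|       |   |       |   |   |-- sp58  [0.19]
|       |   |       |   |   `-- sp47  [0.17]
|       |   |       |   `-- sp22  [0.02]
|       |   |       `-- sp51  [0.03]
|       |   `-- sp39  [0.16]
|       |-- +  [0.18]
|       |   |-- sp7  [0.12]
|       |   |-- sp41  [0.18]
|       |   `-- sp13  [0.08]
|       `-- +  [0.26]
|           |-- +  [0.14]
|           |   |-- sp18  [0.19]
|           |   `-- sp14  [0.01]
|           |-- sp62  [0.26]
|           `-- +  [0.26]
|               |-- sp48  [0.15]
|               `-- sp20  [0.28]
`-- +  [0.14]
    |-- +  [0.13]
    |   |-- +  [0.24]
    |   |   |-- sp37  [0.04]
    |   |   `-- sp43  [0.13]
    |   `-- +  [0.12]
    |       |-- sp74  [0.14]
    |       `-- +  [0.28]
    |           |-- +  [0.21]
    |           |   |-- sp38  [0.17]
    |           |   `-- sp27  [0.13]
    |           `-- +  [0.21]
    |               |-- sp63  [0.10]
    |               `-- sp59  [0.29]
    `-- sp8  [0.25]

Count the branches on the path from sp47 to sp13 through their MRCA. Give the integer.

8

The MRCA of sp47 and sp13 is the node subtending ((((sp29,sp23),((sp21,(sp58,sp47),sp22),sp51)),sp39),(sp7,sp41,sp13),((sp18,sp14),sp62,(sp48,sp20))).
From sp47 up to that node: 6 branches. From sp13 up to the same node: 2 branches. Total: 6 + 2 = 8.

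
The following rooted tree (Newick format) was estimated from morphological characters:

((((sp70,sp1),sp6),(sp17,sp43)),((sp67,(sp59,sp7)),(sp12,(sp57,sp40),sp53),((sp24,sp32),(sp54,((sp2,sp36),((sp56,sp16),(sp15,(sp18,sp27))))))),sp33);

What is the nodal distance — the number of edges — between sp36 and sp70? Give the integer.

10

The MRCA of sp36 and sp70 is the root of the tree.
From sp36 up to that node: 6 branches. From sp70 up to the same node: 4 branches. Total: 6 + 4 = 10.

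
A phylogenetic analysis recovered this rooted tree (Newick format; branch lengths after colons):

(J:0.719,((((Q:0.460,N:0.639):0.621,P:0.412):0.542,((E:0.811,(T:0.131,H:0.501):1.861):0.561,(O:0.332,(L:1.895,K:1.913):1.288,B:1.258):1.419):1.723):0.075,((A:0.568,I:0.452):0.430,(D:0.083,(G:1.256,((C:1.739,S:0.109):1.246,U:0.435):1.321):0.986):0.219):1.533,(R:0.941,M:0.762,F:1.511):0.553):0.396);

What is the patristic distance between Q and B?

6.023

The path runs Q → … → MRCA → … → B; the MRCA is the node subtending (((Q,N),P),((E,(T,H)),(O,(L,K),B))).
Branch lengths along that path: 0.460 + 0.621 + 0.542 + 1.723 + 1.419 + 1.258 = 6.023.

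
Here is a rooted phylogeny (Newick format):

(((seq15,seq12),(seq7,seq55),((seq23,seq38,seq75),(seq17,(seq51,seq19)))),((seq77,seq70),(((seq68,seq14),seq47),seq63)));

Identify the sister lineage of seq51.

seq19

seq51 attaches to the tree at the node subtending (seq51,seq19).
The other lineage descending from that same node — the sister group — is the single tip seq19.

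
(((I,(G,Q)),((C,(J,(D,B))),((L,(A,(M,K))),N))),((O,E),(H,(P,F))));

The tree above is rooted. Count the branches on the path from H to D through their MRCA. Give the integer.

The MRCA of H and D is the root of the tree.
From H up to that node: 3 branches. From D up to the same node: 6 branches. Total: 3 + 6 = 9.

9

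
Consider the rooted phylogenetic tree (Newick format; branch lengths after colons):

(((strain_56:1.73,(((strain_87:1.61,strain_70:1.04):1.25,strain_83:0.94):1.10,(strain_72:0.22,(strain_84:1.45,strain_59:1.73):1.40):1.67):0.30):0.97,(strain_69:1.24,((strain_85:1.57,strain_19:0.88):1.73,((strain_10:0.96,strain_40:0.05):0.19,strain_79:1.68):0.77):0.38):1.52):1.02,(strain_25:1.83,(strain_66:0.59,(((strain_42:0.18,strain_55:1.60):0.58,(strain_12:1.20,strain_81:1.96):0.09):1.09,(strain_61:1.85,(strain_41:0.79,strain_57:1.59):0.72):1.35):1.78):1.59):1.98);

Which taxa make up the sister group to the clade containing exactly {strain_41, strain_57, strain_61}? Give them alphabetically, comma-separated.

The clade containing exactly {strain_41, strain_57, strain_61} attaches to the tree at the node subtending (((strain_42,strain_55),(strain_12,strain_81)),(strain_61,(strain_41,strain_57))).
The other lineage descending from that same node — the sister group — is ((strain_42,strain_55),(strain_12,strain_81)); its 4 tips in alphabetical order are the answer.

strain_12, strain_42, strain_55, strain_81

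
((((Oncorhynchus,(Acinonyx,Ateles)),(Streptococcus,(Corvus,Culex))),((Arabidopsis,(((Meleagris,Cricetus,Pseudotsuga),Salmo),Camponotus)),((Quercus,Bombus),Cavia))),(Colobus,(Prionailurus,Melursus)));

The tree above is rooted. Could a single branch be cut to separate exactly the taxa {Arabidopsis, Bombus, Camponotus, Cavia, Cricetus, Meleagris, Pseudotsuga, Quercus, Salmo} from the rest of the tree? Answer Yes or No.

The most recent common ancestor of these taxa subtends ((Arabidopsis,(((Meleagris,Cricetus,Pseudotsuga),Salmo),Camponotus)),((Quercus,Bombus),Cavia)).
That clade has exactly 9 tips — every listed taxon and nothing else — so the group is monophyletic.

Yes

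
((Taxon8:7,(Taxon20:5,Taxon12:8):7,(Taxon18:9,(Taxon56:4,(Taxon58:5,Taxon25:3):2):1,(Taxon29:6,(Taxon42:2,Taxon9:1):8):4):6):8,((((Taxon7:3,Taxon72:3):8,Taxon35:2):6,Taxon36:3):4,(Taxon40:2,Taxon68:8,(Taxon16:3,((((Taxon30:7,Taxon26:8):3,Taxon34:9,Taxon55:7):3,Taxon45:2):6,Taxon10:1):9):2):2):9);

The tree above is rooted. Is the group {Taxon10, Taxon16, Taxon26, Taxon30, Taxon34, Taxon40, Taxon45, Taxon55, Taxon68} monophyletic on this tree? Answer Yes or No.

Yes

The most recent common ancestor of these taxa subtends (Taxon40,Taxon68,(Taxon16,((((Taxon30,Taxon26),Taxon34,Taxon55),Taxon45),Taxon10))).
That clade has exactly 9 tips — every listed taxon and nothing else — so the group is monophyletic.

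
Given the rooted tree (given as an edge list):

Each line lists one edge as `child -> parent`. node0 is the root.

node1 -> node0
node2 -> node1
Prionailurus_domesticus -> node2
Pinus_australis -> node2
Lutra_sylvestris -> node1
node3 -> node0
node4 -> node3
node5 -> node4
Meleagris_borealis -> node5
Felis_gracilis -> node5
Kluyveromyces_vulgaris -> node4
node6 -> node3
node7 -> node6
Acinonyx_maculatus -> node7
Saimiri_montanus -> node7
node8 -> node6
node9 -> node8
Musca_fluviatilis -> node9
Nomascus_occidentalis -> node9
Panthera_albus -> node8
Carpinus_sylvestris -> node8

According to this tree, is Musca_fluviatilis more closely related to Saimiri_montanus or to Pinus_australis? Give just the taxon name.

Saimiri_montanus

The MRCA of Musca_fluviatilis and Saimiri_montanus subtends ((Acinonyx_maculatus,Saimiri_montanus),((Musca_fluviatilis,Nomascus_occidentalis),Panthera_albus,Carpinus_sylvestris)) (6 taxa).
The MRCA of Musca_fluviatilis and Pinus_australis is the root, subtending the entire tree (12 taxa).
The first is nested inside the second, so Musca_fluviatilis shares a more recent common ancestor with Saimiri_montanus.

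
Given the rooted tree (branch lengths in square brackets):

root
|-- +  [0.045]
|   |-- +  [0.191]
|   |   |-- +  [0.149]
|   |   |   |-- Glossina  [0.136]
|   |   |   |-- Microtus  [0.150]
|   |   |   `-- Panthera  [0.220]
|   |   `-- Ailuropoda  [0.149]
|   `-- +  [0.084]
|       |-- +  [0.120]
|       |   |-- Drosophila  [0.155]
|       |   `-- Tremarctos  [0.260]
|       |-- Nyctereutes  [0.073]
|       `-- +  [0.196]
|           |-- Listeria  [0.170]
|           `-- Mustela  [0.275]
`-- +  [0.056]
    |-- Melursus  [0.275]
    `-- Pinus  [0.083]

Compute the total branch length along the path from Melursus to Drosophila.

The path runs Melursus → … → MRCA → … → Drosophila; the MRCA is the root of the tree.
Branch lengths along that path: 0.275 + 0.056 + 0.045 + 0.084 + 0.120 + 0.155 = 0.735.

0.735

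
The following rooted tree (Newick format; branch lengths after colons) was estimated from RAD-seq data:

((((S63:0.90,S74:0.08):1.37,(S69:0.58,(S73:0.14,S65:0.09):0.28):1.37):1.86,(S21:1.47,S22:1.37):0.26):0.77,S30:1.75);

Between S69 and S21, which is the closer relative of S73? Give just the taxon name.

S69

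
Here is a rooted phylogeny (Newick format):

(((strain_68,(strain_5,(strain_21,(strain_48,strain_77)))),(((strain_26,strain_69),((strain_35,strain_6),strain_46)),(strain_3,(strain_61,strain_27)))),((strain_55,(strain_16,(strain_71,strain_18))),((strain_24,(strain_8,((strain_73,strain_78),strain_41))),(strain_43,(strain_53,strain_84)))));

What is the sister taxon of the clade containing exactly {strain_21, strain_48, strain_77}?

strain_5

The clade containing exactly {strain_21, strain_48, strain_77} attaches to the tree at the node subtending (strain_5,(strain_21,(strain_48,strain_77))).
The other lineage descending from that same node — the sister group — is the single tip strain_5.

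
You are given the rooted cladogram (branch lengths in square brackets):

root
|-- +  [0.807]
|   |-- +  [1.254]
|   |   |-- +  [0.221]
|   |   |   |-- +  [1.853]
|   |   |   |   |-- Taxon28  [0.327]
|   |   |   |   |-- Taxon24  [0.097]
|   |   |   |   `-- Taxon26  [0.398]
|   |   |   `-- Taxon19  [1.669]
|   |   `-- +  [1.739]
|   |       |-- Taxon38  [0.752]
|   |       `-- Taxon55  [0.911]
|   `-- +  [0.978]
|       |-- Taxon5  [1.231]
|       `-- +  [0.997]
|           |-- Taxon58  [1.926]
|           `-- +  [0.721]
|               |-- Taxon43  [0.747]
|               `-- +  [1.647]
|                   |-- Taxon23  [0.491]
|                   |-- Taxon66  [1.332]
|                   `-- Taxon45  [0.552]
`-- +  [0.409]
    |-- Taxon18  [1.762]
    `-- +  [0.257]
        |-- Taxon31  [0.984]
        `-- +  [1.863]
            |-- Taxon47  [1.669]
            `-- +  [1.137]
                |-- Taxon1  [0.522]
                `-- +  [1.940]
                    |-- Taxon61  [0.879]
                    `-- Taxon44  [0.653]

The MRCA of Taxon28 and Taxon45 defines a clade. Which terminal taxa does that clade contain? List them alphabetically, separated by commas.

Taxon19, Taxon23, Taxon24, Taxon26, Taxon28, Taxon38, Taxon43, Taxon45, Taxon5, Taxon55, Taxon58, Taxon66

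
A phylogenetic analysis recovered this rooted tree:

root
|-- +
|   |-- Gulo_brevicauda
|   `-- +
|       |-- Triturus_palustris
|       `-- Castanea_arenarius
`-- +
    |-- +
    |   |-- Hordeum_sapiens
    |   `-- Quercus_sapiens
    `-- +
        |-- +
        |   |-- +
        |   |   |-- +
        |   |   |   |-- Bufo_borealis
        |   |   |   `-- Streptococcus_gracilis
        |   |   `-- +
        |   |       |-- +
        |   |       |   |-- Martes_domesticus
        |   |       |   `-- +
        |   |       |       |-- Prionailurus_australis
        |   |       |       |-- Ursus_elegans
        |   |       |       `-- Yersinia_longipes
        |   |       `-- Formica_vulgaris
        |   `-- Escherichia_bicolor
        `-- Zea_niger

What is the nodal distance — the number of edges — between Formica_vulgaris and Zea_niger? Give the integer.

The MRCA of Formica_vulgaris and Zea_niger is the node subtending ((((Bufo_borealis,Streptococcus_gracilis),((Martes_domesticus,(Prionailurus_australis,Ursus_elegans,Yersinia_longipes)),Formica_vulgaris)),Escherichia_bicolor),Zea_niger).
From Formica_vulgaris up to that node: 4 branches. From Zea_niger up to the same node: 1 branch. Total: 4 + 1 = 5.

5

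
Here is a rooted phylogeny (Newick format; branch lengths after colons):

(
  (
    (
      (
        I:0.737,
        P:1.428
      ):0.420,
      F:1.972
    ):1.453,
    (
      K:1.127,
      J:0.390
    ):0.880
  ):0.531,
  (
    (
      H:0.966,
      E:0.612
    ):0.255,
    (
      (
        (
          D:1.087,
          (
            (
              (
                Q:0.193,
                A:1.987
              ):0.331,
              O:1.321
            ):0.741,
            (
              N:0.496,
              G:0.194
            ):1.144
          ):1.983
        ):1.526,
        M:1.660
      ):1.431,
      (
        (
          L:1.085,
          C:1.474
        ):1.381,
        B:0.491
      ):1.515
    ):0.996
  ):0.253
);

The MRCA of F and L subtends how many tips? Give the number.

The MRCA of F and L is the root, so the clade is the entire tree.
That clade contains 17 terminal taxa: A, B, C, D, E, F, G, H, I, J, K, L, M, N, O, P, Q.

17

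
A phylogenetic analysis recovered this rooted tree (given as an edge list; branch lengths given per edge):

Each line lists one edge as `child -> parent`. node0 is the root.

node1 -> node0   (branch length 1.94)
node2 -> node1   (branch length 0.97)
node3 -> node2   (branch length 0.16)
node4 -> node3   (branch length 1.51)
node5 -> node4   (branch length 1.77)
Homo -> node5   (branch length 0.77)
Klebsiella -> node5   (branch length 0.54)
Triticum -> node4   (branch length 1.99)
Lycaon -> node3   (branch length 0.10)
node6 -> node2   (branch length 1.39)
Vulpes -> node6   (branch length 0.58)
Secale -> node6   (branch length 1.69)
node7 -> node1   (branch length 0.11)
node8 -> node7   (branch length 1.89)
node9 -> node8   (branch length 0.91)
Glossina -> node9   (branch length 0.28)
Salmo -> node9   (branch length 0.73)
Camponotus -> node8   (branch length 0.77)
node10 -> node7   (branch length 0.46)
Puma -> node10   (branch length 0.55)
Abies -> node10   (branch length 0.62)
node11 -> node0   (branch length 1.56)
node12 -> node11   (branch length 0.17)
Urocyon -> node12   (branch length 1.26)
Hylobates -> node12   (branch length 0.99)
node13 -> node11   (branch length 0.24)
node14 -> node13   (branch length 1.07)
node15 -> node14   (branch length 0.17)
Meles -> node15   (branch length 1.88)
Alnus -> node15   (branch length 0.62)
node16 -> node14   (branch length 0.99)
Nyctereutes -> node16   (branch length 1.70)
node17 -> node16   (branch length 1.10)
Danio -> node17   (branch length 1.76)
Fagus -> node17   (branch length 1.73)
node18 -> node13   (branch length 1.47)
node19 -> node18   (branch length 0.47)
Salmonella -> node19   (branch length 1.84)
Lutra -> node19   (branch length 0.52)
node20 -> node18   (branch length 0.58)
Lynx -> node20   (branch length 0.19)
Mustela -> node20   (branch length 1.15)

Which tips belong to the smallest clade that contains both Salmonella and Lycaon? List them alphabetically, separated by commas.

Tracing Salmonella: it sits inside (Salmonella,Lutra).
Tracing Lycaon: it sits inside (((Homo,Klebsiella),Triticum),Lycaon).
The smallest clade enclosing both is the whole tree (their MRCA is the root), so the answer is all 22 tips in alphabetical order.

Abies, Alnus, Camponotus, Danio, Fagus, Glossina, Homo, Hylobates, Klebsiella, Lutra, Lycaon, Lynx, Meles, Mustela, Nyctereutes, Puma, Salmo, Salmonella, Secale, Triticum, Urocyon, Vulpes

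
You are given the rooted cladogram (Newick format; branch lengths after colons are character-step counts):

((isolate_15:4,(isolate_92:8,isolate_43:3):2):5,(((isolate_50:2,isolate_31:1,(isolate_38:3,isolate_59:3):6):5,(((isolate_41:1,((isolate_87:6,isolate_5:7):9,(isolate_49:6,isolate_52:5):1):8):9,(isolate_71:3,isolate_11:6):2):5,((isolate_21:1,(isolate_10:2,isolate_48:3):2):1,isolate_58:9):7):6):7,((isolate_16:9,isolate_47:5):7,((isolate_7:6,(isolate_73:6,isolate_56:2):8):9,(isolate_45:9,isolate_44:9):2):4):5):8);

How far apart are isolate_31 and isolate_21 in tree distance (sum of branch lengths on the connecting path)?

21

The path runs isolate_31 → … → MRCA → … → isolate_21; the MRCA is the node subtending ((isolate_50,isolate_31,(isolate_38,isolate_59)),(((isolate_41,((isolate_87,isolate_5),(isolate_49,isolate_52))),(isolate_71,isolate_11)),((isolate_21,(isolate_10,isolate_48)),isolate_58))).
Branch lengths along that path: 1 + 5 + 6 + 7 + 1 + 1 = 21.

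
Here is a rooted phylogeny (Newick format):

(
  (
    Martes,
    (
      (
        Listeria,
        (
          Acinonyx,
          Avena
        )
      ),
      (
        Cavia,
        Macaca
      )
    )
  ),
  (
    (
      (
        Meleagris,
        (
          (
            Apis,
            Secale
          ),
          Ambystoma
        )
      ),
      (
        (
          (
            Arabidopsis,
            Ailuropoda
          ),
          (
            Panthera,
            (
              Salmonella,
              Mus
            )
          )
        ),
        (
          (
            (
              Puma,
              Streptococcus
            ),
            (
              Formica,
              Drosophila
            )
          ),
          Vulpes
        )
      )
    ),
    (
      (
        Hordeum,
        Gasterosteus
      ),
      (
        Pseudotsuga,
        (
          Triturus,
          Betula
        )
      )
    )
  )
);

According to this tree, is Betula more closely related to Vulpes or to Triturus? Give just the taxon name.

Triturus

The MRCA of Betula and Triturus subtends (Triturus,Betula) (2 taxa).
The MRCA of Betula and Vulpes subtends (((Meleagris,((Apis,Secale),Ambystoma)),(((Arabidopsis,Ailuropoda),(Panthera,(Salmonella,Mus))),(((Puma,Streptococcus),(Formica,Drosophila)),Vulpes))),((Hordeum,Gasterosteus),(Pseudotsuga,(Triturus,Betula)))) (19 taxa).
The first is nested inside the second, so Betula shares a more recent common ancestor with Triturus.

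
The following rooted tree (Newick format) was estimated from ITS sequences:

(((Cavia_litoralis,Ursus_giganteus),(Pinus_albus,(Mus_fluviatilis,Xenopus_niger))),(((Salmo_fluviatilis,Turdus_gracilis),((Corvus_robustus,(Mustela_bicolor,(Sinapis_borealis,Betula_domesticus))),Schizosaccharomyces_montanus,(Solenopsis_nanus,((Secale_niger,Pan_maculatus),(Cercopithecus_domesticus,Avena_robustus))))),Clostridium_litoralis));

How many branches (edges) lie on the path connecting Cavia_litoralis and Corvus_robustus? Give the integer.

8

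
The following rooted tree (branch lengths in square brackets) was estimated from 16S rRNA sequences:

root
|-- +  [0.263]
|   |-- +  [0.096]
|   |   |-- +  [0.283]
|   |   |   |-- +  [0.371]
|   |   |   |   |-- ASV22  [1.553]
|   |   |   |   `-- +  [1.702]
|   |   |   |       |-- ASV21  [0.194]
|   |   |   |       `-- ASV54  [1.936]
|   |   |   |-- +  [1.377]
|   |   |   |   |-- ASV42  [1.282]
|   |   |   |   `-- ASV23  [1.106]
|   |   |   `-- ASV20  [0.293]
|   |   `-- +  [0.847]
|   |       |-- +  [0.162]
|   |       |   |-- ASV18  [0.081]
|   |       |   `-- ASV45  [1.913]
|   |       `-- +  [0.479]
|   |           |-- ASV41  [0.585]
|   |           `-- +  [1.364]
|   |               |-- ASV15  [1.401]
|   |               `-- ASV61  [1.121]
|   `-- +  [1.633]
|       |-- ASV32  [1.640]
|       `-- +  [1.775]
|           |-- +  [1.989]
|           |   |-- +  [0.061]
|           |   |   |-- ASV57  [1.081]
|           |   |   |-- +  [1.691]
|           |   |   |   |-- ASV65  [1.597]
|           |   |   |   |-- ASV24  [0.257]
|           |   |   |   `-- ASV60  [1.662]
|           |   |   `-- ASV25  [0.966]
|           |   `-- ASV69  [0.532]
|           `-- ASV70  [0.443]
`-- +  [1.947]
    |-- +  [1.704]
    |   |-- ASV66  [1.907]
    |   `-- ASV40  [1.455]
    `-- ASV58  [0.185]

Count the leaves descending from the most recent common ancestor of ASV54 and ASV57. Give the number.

The MRCA of ASV54 and ASV57 is the node subtending ((((ASV22,(ASV21,ASV54)),(ASV42,ASV23),ASV20),((ASV18,ASV45),(ASV41,(ASV15,ASV61)))),(ASV32,(((ASV57,(ASV65,ASV24,ASV60),ASV25),ASV69),ASV70))).
That clade contains 19 terminal taxa: ASV15, ASV18, ASV20, ASV21, ASV22, ASV23, ASV24, ASV25, ASV32, ASV41, ASV42, ASV45, ASV54, ASV57, ASV60, ASV61, ASV65, ASV69, ASV70.

19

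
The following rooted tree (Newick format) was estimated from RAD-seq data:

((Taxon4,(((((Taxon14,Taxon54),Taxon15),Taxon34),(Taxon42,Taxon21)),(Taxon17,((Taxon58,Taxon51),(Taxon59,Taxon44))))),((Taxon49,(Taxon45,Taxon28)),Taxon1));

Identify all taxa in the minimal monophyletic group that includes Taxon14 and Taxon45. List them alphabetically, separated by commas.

Taxon1, Taxon14, Taxon15, Taxon17, Taxon21, Taxon28, Taxon34, Taxon4, Taxon42, Taxon44, Taxon45, Taxon49, Taxon51, Taxon54, Taxon58, Taxon59

Tracing Taxon14: it sits inside (Taxon14,Taxon54).
Tracing Taxon45: it sits inside (Taxon45,Taxon28).
The smallest clade enclosing both is the whole tree (their MRCA is the root), so the answer is all 16 tips in alphabetical order.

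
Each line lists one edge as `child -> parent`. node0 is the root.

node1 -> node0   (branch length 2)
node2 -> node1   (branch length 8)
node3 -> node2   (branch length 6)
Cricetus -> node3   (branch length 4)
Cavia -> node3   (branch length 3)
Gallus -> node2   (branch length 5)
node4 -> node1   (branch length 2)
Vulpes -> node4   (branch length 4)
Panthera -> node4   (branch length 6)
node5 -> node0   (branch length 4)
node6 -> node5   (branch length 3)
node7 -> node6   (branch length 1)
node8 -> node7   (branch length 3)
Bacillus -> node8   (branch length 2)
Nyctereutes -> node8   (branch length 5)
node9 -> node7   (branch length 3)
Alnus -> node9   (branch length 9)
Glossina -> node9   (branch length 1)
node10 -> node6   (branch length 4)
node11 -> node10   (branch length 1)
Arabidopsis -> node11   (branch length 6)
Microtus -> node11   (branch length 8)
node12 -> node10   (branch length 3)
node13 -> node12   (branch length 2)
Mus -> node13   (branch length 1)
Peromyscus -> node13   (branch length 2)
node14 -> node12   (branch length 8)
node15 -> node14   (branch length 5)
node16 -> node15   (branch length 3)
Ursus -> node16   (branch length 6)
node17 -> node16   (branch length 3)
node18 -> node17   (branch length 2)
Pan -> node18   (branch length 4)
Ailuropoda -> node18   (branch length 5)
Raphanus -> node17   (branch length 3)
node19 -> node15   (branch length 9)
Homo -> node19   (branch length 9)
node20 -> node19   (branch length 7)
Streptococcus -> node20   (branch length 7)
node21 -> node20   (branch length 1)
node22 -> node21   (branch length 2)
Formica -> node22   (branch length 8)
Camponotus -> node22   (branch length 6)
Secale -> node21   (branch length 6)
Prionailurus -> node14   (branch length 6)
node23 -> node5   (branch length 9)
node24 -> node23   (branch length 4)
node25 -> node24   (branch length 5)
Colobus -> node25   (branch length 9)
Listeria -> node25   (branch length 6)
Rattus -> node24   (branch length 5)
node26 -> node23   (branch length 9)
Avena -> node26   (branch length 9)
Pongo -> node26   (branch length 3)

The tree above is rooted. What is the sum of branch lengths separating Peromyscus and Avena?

41

The path runs Peromyscus → … → MRCA → … → Avena; the MRCA is the node subtending ((((Bacillus,Nyctereutes),(Alnus,Glossina)),((Arabidopsis,Microtus),((Mus,Peromyscus),(((Ursus,((Pan,Ailuropoda),Raphanus)),(Homo,(Streptococcus,((Formica,Camponotus),Secale)))),Prionailurus)))),(((Colobus,Listeria),Rattus),(Avena,Pongo))).
Branch lengths along that path: 2 + 2 + 3 + 4 + 3 + 9 + 9 + 9 = 41.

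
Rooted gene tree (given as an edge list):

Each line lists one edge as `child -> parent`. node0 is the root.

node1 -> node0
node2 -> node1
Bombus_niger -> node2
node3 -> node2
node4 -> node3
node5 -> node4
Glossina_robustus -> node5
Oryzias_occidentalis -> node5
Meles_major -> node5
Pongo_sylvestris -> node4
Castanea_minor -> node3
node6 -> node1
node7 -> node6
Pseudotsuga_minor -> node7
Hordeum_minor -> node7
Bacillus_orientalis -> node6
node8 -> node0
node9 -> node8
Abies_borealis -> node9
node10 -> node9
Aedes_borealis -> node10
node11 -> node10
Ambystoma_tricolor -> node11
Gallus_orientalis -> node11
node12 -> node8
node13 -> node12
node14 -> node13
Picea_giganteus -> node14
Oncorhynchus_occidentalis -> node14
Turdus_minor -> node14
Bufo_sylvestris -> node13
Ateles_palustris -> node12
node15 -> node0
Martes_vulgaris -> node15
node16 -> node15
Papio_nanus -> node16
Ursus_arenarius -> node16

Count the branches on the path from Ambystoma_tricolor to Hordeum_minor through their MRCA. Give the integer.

The MRCA of Ambystoma_tricolor and Hordeum_minor is the root of the tree.
From Ambystoma_tricolor up to that node: 5 branches. From Hordeum_minor up to the same node: 4 branches. Total: 5 + 4 = 9.

9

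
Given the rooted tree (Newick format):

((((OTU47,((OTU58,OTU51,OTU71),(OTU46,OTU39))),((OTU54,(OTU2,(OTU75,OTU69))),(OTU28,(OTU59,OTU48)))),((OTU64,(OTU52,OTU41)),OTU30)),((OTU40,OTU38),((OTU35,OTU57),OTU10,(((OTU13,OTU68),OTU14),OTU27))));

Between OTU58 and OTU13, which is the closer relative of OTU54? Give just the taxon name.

The MRCA of OTU54 and OTU58 subtends ((OTU47,((OTU58,OTU51,OTU71),(OTU46,OTU39))),((OTU54,(OTU2,(OTU75,OTU69))),(OTU28,(OTU59,OTU48)))) (13 taxa).
The MRCA of OTU54 and OTU13 is the root, subtending the entire tree (26 taxa).
The first is nested inside the second, so OTU54 shares a more recent common ancestor with OTU58.

OTU58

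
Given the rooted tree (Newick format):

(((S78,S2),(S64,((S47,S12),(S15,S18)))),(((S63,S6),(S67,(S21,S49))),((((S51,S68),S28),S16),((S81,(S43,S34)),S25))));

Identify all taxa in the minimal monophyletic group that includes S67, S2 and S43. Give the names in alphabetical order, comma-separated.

Tracing S67: it sits inside (S67,(S21,S49)).
Tracing S2: it sits inside (S78,S2).
Tracing S43: it sits inside (S43,S34).
The smallest clade enclosing all 3 is the whole tree (their MRCA is the root), so the answer is all 20 tips in alphabetical order.

S12, S15, S16, S18, S2, S21, S25, S28, S34, S43, S47, S49, S51, S6, S63, S64, S67, S68, S78, S81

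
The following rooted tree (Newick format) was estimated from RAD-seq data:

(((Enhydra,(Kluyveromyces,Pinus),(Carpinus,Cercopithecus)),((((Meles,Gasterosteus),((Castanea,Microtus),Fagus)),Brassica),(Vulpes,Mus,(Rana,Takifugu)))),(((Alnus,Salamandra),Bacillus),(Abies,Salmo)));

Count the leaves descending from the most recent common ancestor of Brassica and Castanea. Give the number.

The MRCA of Brassica and Castanea is the node subtending (((Meles,Gasterosteus),((Castanea,Microtus),Fagus)),Brassica).
That clade contains 6 terminal taxa: Brassica, Castanea, Fagus, Gasterosteus, Meles, Microtus.

6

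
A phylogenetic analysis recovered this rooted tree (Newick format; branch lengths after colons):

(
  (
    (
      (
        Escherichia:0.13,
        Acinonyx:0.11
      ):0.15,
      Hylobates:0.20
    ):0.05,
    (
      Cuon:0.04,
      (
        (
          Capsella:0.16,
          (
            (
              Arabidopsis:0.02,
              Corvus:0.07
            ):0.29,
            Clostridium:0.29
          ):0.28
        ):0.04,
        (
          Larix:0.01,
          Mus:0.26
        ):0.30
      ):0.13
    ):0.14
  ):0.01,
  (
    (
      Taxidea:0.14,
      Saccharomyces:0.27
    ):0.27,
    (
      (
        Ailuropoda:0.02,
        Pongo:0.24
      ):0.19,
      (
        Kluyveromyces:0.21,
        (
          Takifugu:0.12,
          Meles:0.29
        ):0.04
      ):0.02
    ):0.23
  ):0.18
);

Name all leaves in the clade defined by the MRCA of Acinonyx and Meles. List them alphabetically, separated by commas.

Acinonyx, Ailuropoda, Arabidopsis, Capsella, Clostridium, Corvus, Cuon, Escherichia, Hylobates, Kluyveromyces, Larix, Meles, Mus, Pongo, Saccharomyces, Takifugu, Taxidea

Tracing Acinonyx: it sits inside (Escherichia,Acinonyx).
Tracing Meles: it sits inside (Takifugu,Meles).
The smallest clade enclosing both is the whole tree (their MRCA is the root), so the answer is all 17 tips in alphabetical order.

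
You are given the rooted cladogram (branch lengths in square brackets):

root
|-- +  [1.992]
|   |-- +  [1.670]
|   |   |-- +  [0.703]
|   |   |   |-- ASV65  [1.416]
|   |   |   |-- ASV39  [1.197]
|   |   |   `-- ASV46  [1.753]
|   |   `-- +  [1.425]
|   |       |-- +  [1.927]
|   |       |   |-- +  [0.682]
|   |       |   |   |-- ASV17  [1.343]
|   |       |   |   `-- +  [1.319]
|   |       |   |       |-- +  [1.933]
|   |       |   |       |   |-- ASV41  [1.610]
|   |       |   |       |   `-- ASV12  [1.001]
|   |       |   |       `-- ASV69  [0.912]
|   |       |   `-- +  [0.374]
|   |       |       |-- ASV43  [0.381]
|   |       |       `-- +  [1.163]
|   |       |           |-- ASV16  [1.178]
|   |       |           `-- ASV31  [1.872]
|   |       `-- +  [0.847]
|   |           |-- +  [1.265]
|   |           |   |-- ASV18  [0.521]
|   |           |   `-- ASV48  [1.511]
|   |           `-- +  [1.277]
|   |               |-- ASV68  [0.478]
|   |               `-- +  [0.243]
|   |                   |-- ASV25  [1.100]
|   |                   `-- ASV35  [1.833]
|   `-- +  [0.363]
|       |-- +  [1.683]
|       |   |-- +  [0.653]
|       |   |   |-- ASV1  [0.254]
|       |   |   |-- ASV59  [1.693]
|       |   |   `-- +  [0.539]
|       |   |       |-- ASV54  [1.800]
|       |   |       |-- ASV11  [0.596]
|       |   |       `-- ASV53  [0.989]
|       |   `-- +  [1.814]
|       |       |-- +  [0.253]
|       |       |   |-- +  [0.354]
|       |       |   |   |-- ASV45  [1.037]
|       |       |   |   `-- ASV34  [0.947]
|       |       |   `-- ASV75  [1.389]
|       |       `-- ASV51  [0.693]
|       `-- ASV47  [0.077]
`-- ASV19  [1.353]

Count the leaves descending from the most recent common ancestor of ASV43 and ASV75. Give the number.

The MRCA of ASV43 and ASV75 is the node subtending (((ASV65,ASV39,ASV46),(((ASV17,((ASV41,ASV12),ASV69)),(ASV43,(ASV16,ASV31))),((ASV18,ASV48),(ASV68,(ASV25,ASV35))))),(((ASV1,ASV59,(ASV54,ASV11,ASV53)),(((ASV45,ASV34),ASV75),ASV51)),ASV47)).
That clade contains 25 terminal taxa: ASV1, ASV11, ASV12, ASV16, ASV17, ASV18, ASV25, ASV31, ASV34, ASV35, ASV39, ASV41, ASV43, ASV45, ASV46, ASV47, ASV48, ASV51, ASV53, ASV54, ASV59, ASV65, ASV68, ASV69, ASV75.

25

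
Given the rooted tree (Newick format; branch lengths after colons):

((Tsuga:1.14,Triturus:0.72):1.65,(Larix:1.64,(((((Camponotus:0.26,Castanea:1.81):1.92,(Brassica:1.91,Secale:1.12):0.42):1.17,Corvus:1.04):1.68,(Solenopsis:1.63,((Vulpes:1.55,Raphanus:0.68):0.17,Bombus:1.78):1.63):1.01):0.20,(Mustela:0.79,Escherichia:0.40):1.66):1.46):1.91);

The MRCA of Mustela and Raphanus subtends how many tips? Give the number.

11

The MRCA of Mustela and Raphanus is the node subtending (((((Camponotus,Castanea),(Brassica,Secale)),Corvus),(Solenopsis,((Vulpes,Raphanus),Bombus))),(Mustela,Escherichia)).
That clade contains 11 terminal taxa: Bombus, Brassica, Camponotus, Castanea, Corvus, Escherichia, Mustela, Raphanus, Secale, Solenopsis, Vulpes.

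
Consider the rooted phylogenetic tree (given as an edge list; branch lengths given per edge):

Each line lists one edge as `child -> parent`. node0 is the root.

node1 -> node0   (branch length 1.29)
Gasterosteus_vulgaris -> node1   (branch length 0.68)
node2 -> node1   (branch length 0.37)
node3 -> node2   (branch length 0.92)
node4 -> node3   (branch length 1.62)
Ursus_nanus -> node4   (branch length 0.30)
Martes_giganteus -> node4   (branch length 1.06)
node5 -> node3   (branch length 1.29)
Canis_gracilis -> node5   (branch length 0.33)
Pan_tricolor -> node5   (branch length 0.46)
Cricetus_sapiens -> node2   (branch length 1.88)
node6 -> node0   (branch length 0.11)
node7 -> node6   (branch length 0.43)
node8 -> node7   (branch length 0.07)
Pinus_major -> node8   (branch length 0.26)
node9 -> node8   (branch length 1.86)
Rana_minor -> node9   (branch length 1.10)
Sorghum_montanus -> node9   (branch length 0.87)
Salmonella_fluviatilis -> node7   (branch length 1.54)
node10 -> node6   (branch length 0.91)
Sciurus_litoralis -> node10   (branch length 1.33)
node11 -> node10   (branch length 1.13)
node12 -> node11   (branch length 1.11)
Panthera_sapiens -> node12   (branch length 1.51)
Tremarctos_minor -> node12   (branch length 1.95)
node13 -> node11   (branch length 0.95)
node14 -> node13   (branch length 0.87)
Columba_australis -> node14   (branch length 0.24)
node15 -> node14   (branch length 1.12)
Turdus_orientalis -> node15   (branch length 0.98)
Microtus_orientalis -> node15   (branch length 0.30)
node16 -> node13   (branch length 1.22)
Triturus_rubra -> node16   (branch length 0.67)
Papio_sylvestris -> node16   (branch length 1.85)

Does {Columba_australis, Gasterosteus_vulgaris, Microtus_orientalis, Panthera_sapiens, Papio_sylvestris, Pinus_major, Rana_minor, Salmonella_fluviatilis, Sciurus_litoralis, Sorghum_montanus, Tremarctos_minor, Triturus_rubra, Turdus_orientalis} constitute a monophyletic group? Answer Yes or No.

The MRCA of the listed taxa is the root, so the smallest clade containing them is the whole tree.
That clade also contains Canis_gracilis, Cricetus_sapiens, Martes_giganteus, Pan_tricolor, Ursus_nanus, which are not in the proposed group, so the group is not monophyletic.

No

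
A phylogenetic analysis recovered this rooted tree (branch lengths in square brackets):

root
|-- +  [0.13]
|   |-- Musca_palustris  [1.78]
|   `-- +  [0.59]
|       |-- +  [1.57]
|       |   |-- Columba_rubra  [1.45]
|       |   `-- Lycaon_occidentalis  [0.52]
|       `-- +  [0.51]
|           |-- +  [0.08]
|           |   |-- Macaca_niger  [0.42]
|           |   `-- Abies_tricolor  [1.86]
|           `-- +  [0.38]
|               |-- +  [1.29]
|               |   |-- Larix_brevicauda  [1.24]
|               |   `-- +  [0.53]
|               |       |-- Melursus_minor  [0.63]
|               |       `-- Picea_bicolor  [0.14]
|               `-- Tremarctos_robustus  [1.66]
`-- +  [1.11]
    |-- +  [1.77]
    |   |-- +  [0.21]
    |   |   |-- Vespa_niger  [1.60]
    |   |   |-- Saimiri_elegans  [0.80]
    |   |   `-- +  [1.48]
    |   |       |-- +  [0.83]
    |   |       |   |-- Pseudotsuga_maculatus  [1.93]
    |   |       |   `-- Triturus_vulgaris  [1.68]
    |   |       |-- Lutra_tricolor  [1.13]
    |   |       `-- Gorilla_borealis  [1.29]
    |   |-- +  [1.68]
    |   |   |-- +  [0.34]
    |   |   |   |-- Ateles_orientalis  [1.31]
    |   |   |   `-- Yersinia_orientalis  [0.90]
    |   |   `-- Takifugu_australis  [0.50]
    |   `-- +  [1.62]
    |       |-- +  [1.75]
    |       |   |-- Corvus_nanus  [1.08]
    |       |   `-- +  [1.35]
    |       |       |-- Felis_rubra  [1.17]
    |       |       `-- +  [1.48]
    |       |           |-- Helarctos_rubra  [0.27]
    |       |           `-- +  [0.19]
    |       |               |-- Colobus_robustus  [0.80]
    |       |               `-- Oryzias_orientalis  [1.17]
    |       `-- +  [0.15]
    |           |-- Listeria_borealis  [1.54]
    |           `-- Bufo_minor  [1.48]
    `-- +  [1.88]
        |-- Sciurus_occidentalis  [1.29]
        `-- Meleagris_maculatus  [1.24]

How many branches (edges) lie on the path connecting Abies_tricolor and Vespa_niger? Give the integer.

9

The MRCA of Abies_tricolor and Vespa_niger is the root of the tree.
From Abies_tricolor up to that node: 5 branches. From Vespa_niger up to the same node: 4 branches. Total: 5 + 4 = 9.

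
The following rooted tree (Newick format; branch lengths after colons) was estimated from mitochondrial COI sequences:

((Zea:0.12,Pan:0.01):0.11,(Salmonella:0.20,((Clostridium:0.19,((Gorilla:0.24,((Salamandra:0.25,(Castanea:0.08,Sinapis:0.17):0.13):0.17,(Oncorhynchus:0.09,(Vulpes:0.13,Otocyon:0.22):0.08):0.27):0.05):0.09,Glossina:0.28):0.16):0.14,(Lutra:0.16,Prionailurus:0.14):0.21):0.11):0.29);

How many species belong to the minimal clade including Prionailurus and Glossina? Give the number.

The MRCA of Prionailurus and Glossina is the node subtending ((Clostridium,((Gorilla,((Salamandra,(Castanea,Sinapis)),(Oncorhynchus,(Vulpes,Otocyon)))),Glossina)),(Lutra,Prionailurus)).
That clade contains 11 terminal taxa: Castanea, Clostridium, Glossina, Gorilla, Lutra, Oncorhynchus, Otocyon, Prionailurus, Salamandra, Sinapis, Vulpes.

11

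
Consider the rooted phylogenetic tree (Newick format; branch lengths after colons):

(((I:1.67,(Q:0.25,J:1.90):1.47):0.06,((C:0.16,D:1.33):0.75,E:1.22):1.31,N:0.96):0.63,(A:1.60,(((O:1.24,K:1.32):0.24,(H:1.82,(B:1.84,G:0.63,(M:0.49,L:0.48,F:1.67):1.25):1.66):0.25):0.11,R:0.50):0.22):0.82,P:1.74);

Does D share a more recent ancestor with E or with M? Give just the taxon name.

E

The MRCA of D and E subtends ((C,D),E) (3 taxa).
The MRCA of D and M is the root, subtending the entire tree (18 taxa).
The first is nested inside the second, so D shares a more recent common ancestor with E.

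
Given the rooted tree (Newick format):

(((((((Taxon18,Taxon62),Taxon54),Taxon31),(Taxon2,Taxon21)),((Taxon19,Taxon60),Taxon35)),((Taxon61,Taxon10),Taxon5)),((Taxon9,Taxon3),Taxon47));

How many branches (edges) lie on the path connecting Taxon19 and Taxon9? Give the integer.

8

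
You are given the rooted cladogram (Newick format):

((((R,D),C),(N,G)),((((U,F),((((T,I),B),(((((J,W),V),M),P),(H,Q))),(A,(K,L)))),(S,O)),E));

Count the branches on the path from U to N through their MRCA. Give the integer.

The MRCA of U and N is the root of the tree.
From U up to that node: 5 branches. From N up to the same node: 3 branches. Total: 5 + 3 = 8.

8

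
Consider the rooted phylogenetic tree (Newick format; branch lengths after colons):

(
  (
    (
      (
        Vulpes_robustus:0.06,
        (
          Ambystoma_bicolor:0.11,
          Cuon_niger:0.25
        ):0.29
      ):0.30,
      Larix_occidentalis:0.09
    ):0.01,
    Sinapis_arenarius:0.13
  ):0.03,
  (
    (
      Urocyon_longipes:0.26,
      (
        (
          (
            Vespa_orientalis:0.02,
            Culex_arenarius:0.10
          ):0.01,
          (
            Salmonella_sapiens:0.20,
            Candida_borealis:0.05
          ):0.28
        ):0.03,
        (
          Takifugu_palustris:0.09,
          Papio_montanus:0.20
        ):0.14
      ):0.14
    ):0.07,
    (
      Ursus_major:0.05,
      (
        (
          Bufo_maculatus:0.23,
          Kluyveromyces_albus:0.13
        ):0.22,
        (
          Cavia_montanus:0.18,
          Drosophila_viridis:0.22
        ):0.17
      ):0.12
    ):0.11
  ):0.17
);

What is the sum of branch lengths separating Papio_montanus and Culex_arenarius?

0.48

The path runs Papio_montanus → … → MRCA → … → Culex_arenarius; the MRCA is the node subtending (((Vespa_orientalis,Culex_arenarius),(Salmonella_sapiens,Candida_borealis)),(Takifugu_palustris,Papio_montanus)).
Branch lengths along that path: 0.20 + 0.14 + 0.03 + 0.01 + 0.10 = 0.48.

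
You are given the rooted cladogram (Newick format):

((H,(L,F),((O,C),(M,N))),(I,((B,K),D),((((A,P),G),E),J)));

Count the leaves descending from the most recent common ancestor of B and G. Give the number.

9

The MRCA of B and G is the node subtending (I,((B,K),D),((((A,P),G),E),J)).
That clade contains 9 terminal taxa: A, B, D, E, G, I, J, K, P.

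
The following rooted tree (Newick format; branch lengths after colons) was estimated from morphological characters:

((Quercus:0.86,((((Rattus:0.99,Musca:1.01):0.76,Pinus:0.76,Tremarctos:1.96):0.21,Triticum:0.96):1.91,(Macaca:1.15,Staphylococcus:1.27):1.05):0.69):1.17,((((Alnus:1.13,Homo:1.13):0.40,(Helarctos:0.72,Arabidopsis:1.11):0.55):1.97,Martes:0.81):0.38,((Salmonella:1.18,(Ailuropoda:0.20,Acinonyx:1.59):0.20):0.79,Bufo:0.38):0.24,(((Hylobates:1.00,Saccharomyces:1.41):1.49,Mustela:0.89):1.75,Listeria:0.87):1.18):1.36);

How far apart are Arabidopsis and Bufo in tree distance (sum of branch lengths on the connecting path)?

The path runs Arabidopsis → … → MRCA → … → Bufo; the MRCA is the node subtending ((((Alnus,Homo),(Helarctos,Arabidopsis)),Martes),((Salmonella,(Ailuropoda,Acinonyx)),Bufo),(((Hylobates,Saccharomyces),Mustela),Listeria)).
Branch lengths along that path: 1.11 + 0.55 + 1.97 + 0.38 + 0.24 + 0.38 = 4.63.

4.63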